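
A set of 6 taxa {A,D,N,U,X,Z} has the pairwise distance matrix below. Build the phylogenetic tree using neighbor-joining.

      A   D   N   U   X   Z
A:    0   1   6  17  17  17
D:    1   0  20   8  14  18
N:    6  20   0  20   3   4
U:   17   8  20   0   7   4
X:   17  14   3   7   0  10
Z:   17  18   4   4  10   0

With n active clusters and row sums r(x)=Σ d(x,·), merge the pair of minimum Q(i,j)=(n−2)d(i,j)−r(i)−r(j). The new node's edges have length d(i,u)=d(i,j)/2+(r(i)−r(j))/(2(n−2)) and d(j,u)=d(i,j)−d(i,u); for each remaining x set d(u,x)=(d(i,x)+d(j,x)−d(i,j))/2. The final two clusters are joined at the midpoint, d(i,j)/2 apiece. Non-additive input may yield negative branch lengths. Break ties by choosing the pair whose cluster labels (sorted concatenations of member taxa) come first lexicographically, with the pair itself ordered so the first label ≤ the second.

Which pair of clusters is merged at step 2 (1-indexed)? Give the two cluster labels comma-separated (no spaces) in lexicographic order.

iteration 1: select A,D (d=1, Q=-115); attach at lengths (1/8, 7/8); label the merged cluster AD
  updated: d(AD,N)=25/2, d(AD,U)=12, d(AD,X)=15, d(AD,Z)=17
iteration 2: select U,Z (d=4, Q=-66); attach at lengths (10/3, 2/3); label the merged cluster UZ
  updated: d(AD,UZ)=25/2, d(N,UZ)=10, d(UZ,X)=13/2
iteration 3: select AD,UZ (d=25/2, Q=-44); attach at lengths (9, 7/2); label the merged cluster ADUZ
  updated: d(ADUZ,N)=5, d(ADUZ,X)=9/2
iteration 4: select ADUZ,N (d=5, Q=-25/2); attach at lengths (13/4, 7/4); label the merged cluster ADNUZ
  updated: d(ADNUZ,X)=5/4
iteration 5: select ADNUZ,X (d=5/4); attach at lengths (5/8, 5/8); label the merged cluster ADNUXZ
final tree: ((((A:1/8,D:7/8):9,(U:10/3,Z:2/3):7/2):13/4,N:7/4):5/8,X:5/8)
total length: 95/4

U,Z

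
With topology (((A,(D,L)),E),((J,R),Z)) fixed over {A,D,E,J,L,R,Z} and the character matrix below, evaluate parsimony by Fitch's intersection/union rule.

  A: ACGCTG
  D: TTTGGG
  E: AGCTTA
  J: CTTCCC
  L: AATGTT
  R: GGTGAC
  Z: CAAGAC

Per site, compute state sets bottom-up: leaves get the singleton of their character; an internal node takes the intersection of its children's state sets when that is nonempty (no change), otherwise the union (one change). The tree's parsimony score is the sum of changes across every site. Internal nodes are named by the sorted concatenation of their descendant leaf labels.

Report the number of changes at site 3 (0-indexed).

3

DL@0: {T} ∪ {A} = {A,T} (union, +1)
ADL@0: {A} ∩ {A,T} = {A} (intersection, +0)
ADEL@0: {A} ∩ {A} = {A} (intersection, +0)
JR@0: {C} ∪ {G} = {C,G} (union, +1)
JRZ@0: {C,G} ∩ {C} = {C} (intersection, +0)
ADEJLRZ@0: {A} ∪ {C} = {A,C} (union, +1)
DL@1: {T} ∪ {A} = {A,T} (union, +1)
ADL@1: {C} ∪ {A,T} = {A,C,T} (union, +1)
ADEL@1: {A,C,T} ∪ {G} = {A,C,G,T} (union, +1)
JR@1: {T} ∪ {G} = {G,T} (union, +1)
JRZ@1: {G,T} ∪ {A} = {A,G,T} (union, +1)
ADEJLRZ@1: {A,C,G,T} ∩ {A,G,T} = {A,G,T} (intersection, +0)
DL@2: {T} ∩ {T} = {T} (intersection, +0)
ADL@2: {G} ∪ {T} = {G,T} (union, +1)
ADEL@2: {G,T} ∪ {C} = {C,G,T} (union, +1)
JR@2: {T} ∩ {T} = {T} (intersection, +0)
JRZ@2: {T} ∪ {A} = {A,T} (union, +1)
ADEJLRZ@2: {C,G,T} ∩ {A,T} = {T} (intersection, +0)
DL@3: {G} ∩ {G} = {G} (intersection, +0)
ADL@3: {C} ∪ {G} = {C,G} (union, +1)
ADEL@3: {C,G} ∪ {T} = {C,G,T} (union, +1)
JR@3: {C} ∪ {G} = {C,G} (union, +1)
JRZ@3: {C,G} ∩ {G} = {G} (intersection, +0)
ADEJLRZ@3: {C,G,T} ∩ {G} = {G} (intersection, +0)
DL@4: {G} ∪ {T} = {G,T} (union, +1)
ADL@4: {T} ∩ {G,T} = {T} (intersection, +0)
ADEL@4: {T} ∩ {T} = {T} (intersection, +0)
JR@4: {C} ∪ {A} = {A,C} (union, +1)
JRZ@4: {A,C} ∩ {A} = {A} (intersection, +0)
ADEJLRZ@4: {T} ∪ {A} = {A,T} (union, +1)
DL@5: {G} ∪ {T} = {G,T} (union, +1)
ADL@5: {G} ∩ {G,T} = {G} (intersection, +0)
ADEL@5: {G} ∪ {A} = {A,G} (union, +1)
JR@5: {C} ∩ {C} = {C} (intersection, +0)
JRZ@5: {C} ∩ {C} = {C} (intersection, +0)
ADEJLRZ@5: {A,G} ∪ {C} = {A,C,G} (union, +1)
per-site changes: [3, 5, 3, 3, 3, 3]; total = 20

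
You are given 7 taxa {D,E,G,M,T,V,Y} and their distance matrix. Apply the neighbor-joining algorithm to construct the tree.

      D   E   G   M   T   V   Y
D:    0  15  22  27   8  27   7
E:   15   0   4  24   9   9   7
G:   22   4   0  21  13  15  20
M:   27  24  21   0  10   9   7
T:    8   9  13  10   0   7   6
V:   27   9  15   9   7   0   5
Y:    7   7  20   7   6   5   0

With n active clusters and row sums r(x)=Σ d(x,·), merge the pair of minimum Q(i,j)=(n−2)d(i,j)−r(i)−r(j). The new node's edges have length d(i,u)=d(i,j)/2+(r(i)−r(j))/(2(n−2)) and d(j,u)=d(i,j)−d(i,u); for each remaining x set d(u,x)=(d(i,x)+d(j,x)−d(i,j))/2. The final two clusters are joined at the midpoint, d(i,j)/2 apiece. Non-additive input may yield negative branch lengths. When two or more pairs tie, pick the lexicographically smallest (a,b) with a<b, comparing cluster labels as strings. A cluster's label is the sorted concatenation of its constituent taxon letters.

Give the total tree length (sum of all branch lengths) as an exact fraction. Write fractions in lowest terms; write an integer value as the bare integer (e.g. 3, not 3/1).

277/8

iteration 1: select E,G (d=4, Q=-143); attach at lengths (-7/10, 47/10); label the merged cluster EG
  updated: d(D,EG)=33/2, d(EG,M)=41/2, d(EG,T)=9, d(EG,V)=10, d(EG,Y)=23/2
iteration 2: select M,V (d=9, Q=-191/2); attach at lengths (103/16, 41/16); label the merged cluster MV
  updated: d(D,MV)=45/2, d(EG,MV)=43/4, d(MV,T)=4, d(MV,Y)=3/2
iteration 3: select MV,Y (d=3/2, Q=-241/4); attach at lengths (23/8, -11/8); label the merged cluster MVY
  updated: d(D,MVY)=14, d(EG,MVY)=83/8, d(MVY,T)=17/4
iteration 4: select D,T (d=8, Q=-175/4); attach at lengths (133/16, -5/16); label the merged cluster DT
  updated: d(DT,EG)=35/4, d(DT,MVY)=41/8
iteration 5: select DT,EG (d=35/4, Q=-97/4); attach at lengths (7/4, 7); label the merged cluster DEGT
  updated: d(DEGT,MVY)=27/8
iteration 6: select DEGT,MVY (d=27/8); attach at lengths (27/16, 27/16); label the merged cluster DEGMTVY
final tree: (((D:133/16,T:-5/16):7/4,(E:-7/10,G:47/10):7):27/16,((M:103/16,V:41/16):23/8,Y:-11/8):27/16)
total length: 277/8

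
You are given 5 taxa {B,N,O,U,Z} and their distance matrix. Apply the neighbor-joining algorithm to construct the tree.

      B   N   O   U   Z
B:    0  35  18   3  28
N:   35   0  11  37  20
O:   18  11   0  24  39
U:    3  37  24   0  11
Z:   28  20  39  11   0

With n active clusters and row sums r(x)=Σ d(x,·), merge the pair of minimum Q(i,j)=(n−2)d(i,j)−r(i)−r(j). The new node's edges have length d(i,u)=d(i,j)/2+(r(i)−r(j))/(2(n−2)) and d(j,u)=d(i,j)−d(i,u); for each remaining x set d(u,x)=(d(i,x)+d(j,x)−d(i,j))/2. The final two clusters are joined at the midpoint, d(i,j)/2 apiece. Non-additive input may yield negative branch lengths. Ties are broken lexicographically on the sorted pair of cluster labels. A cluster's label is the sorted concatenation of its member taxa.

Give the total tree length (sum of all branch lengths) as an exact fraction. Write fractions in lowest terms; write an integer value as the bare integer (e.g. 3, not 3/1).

183/4

step 1: merge (N,O) at d=11, Q=-162; branch lengths N→22/3, O→11/3; new cluster NO
  updated: d(B,NO)=21, d(NO,U)=25, d(NO,Z)=24
step 2: merge (B,U) at d=3, Q=-85; branch lengths B→19/4, U→-7/4; new cluster BU
  updated: d(BU,NO)=43/2, d(BU,Z)=18
step 3: merge (BU,NO) at d=43/2, Q=-127/2; branch lengths BU→31/4, NO→55/4; new cluster BNOU
  updated: d(BNOU,Z)=41/4
step 4: merge (BNOU,Z) at d=41/4; branch lengths BNOU→41/8, Z→41/8; new cluster BNOUZ
final tree: (((B:19/4,U:-7/4):31/4,(N:22/3,O:11/3):55/4):41/8,Z:41/8)
total length: 183/4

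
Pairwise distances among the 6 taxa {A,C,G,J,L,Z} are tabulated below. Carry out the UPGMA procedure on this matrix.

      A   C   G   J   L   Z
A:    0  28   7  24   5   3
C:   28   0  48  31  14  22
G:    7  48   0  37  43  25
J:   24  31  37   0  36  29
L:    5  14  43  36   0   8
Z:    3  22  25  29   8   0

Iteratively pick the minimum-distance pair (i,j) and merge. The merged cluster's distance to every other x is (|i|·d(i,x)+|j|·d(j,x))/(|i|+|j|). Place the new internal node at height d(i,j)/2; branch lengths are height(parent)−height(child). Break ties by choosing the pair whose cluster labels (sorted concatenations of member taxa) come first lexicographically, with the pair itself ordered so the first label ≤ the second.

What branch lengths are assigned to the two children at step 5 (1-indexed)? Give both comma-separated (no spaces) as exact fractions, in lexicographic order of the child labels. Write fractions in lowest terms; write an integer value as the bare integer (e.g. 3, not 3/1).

1,16

1. join A+Z (d=3) ⇒ AZ; edges |A|=3/2, |Z|=3/2
  updated: d(AZ,C)=25, d(AZ,G)=16, d(AZ,J)=53/2, d(AZ,L)=13/2
2. join AZ+L (d=13/2) ⇒ ALZ; edges |AZ|=7/4, |L|=13/4
  updated: d(ALZ,C)=64/3, d(ALZ,G)=25, d(ALZ,J)=89/3
3. join ALZ+C (d=64/3) ⇒ ACLZ; edges |ALZ|=89/12, |C|=32/3
  updated: d(ACLZ,G)=123/4, d(ACLZ,J)=30
4. join ACLZ+J (d=30) ⇒ ACJLZ; edges |ACLZ|=13/3, |J|=15
  updated: d(ACJLZ,G)=32
5. join ACJLZ+G (d=32) ⇒ ACGJLZ; edges |ACJLZ|=1, |G|=16
final tree: (((((A:3/2,Z:3/2):7/4,L:13/4):89/12,C:32/3):13/3,J:15):1,G:16)
total length: 749/12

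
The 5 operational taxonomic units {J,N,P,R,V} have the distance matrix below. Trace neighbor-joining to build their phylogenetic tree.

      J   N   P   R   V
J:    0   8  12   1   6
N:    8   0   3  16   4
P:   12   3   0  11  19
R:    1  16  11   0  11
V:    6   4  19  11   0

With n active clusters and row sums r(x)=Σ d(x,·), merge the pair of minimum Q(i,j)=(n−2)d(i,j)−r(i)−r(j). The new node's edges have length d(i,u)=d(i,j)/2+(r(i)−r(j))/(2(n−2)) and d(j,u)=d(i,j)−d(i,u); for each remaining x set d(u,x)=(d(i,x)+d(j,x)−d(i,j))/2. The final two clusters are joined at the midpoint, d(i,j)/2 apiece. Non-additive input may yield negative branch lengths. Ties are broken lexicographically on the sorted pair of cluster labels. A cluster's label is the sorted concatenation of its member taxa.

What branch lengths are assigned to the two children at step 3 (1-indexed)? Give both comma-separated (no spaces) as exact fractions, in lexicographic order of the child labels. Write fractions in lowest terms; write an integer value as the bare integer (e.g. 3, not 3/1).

1. join N+P (d=3, Q=-67) ⇒ NP; edges |N|=-5/6, |P|=23/6
  updated: d(J,NP)=17/2, d(NP,R)=12, d(NP,V)=10
2. join J+R (d=1, Q=-75/2) ⇒ JR; edges |J|=-13/8, |R|=21/8
  updated: d(JR,NP)=39/4, d(JR,V)=8
3. join JR+NP (d=39/4, Q=-111/4) ⇒ JNPR; edges |JR|=31/8, |NP|=47/8
  updated: d(JNPR,V)=33/8
4. join JNPR+V (d=33/8) ⇒ JNPRV; edges |JNPR|=33/16, |V|=33/16
final tree: (((J:-13/8,R:21/8):31/8,(N:-5/6,P:23/6):47/8):33/16,V:33/16)
total length: 143/8

31/8,47/8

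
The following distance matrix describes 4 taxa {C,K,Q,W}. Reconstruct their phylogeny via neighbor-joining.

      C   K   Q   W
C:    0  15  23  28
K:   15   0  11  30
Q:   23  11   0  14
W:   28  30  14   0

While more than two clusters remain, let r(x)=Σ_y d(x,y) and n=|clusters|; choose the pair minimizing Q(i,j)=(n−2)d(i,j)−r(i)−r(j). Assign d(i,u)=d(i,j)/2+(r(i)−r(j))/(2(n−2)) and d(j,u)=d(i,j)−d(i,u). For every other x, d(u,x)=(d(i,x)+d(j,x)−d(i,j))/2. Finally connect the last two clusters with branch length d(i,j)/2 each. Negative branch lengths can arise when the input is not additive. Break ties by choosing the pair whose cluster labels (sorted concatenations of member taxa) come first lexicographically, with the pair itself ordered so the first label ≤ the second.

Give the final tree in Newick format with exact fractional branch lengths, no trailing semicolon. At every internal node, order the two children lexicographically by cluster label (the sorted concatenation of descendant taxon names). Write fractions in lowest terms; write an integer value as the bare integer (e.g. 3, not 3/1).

(((C:10,K:5):17/2,Q:1):13/2,W:13/2)

step 1: merge (C,K) at d=15, Q=-92; branch lengths C→10, K→5; new cluster CK
  updated: d(CK,Q)=19/2, d(CK,W)=43/2
step 2: merge (CK,Q) at d=19/2, Q=-45; branch lengths CK→17/2, Q→1; new cluster CKQ
  updated: d(CKQ,W)=13
step 3: merge (CKQ,W) at d=13; branch lengths CKQ→13/2, W→13/2; new cluster CKQW
final tree: (((C:10,K:5):17/2,Q:1):13/2,W:13/2)
total length: 75/2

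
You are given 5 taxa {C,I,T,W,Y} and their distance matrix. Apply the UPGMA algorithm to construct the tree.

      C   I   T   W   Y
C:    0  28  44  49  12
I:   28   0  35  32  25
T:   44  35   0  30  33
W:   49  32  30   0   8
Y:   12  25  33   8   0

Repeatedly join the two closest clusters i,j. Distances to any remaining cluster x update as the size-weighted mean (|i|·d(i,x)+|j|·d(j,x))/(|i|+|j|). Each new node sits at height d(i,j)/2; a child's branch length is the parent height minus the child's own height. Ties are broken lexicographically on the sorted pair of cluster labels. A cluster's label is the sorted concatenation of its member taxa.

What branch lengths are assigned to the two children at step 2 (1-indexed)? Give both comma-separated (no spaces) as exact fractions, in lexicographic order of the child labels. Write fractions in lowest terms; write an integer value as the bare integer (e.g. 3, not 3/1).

14,14

1. join W+Y (d=8) ⇒ WY; edges |W|=4, |Y|=4
  updated: d(C,WY)=61/2, d(I,WY)=57/2, d(T,WY)=63/2
2. join C+I (d=28) ⇒ CI; edges |C|=14, |I|=14
  updated: d(CI,T)=79/2, d(CI,WY)=59/2
3. join CI+WY (d=59/2) ⇒ CIWY; edges |CI|=3/4, |WY|=43/4
  updated: d(CIWY,T)=71/2
4. join CIWY+T (d=71/2) ⇒ CITWY; edges |CIWY|=3, |T|=71/4
final tree: (((C:14,I:14):3/4,(W:4,Y:4):43/4):3,T:71/4)
total length: 273/4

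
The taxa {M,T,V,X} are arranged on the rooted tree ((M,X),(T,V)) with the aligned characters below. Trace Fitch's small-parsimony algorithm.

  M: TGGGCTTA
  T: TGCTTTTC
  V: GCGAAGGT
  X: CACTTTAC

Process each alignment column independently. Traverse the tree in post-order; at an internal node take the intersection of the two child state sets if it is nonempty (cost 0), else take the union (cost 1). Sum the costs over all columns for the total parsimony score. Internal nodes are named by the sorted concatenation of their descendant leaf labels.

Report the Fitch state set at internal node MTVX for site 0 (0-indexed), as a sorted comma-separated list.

MX@0: {T} ∪ {C} = {C,T} (union, +1)
TV@0: {T} ∪ {G} = {G,T} (union, +1)
MTVX@0: {C,T} ∩ {G,T} = {T} (intersection, +0)
MX@1: {G} ∪ {A} = {A,G} (union, +1)
TV@1: {G} ∪ {C} = {C,G} (union, +1)
MTVX@1: {A,G} ∩ {C,G} = {G} (intersection, +0)
MX@2: {G} ∪ {C} = {C,G} (union, +1)
TV@2: {C} ∪ {G} = {C,G} (union, +1)
MTVX@2: {C,G} ∩ {C,G} = {C,G} (intersection, +0)
MX@3: {G} ∪ {T} = {G,T} (union, +1)
TV@3: {T} ∪ {A} = {A,T} (union, +1)
MTVX@3: {G,T} ∩ {A,T} = {T} (intersection, +0)
MX@4: {C} ∪ {T} = {C,T} (union, +1)
TV@4: {T} ∪ {A} = {A,T} (union, +1)
MTVX@4: {C,T} ∩ {A,T} = {T} (intersection, +0)
MX@5: {T} ∩ {T} = {T} (intersection, +0)
TV@5: {T} ∪ {G} = {G,T} (union, +1)
MTVX@5: {T} ∩ {G,T} = {T} (intersection, +0)
MX@6: {T} ∪ {A} = {A,T} (union, +1)
TV@6: {T} ∪ {G} = {G,T} (union, +1)
MTVX@6: {A,T} ∩ {G,T} = {T} (intersection, +0)
MX@7: {A} ∪ {C} = {A,C} (union, +1)
TV@7: {C} ∪ {T} = {C,T} (union, +1)
MTVX@7: {A,C} ∩ {C,T} = {C} (intersection, +0)
per-site changes: [2, 2, 2, 2, 2, 1, 2, 2]; total = 15

T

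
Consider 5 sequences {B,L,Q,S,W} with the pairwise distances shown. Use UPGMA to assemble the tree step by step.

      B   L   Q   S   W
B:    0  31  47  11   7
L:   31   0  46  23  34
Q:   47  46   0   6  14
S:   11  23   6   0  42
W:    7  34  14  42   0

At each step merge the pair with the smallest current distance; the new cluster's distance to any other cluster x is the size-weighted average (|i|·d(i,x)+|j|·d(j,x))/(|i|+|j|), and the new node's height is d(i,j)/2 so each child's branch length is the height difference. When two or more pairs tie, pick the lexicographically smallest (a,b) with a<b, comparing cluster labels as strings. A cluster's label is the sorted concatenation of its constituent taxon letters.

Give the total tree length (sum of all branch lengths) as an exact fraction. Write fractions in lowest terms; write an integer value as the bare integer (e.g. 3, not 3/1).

217/4

1. join Q+S (d=6) ⇒ QS; edges |Q|=3, |S|=3
  updated: d(B,QS)=29, d(L,QS)=69/2, d(QS,W)=28
2. join B+W (d=7) ⇒ BW; edges |B|=7/2, |W|=7/2
  updated: d(BW,L)=65/2, d(BW,QS)=57/2
3. join BW+QS (d=57/2) ⇒ BQSW; edges |BW|=43/4, |QS|=45/4
  updated: d(BQSW,L)=67/2
4. join BQSW+L (d=67/2) ⇒ BLQSW; edges |BQSW|=5/2, |L|=67/4
final tree: (((B:7/2,W:7/2):43/4,(Q:3,S:3):45/4):5/2,L:67/4)
total length: 217/4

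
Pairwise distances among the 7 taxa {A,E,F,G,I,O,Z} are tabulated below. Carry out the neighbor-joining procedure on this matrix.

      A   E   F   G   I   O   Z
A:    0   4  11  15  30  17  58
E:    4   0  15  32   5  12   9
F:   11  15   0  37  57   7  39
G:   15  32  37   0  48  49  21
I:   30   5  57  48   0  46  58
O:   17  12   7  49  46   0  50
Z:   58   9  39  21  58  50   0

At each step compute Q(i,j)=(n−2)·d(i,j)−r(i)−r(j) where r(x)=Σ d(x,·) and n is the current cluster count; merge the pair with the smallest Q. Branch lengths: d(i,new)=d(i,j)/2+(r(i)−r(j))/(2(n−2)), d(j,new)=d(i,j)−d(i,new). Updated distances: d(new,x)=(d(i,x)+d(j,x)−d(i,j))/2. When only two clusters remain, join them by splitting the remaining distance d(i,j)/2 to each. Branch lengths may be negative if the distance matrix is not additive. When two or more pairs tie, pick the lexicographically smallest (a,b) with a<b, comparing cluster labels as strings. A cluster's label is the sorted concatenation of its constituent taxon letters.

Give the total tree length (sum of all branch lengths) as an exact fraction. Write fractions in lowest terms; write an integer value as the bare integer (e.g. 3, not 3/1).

1189/16

step 1: merge (G,Z) at d=21, Q=-332; branch lengths G→36/5, Z→69/5; new cluster GZ
  updated: d(A,GZ)=26, d(E,GZ)=10, d(F,GZ)=55/2, d(GZ,I)=85/2, d(GZ,O)=39
step 2: merge (F,O) at d=7, Q=-421/2; branch lengths F→49/16, O→63/16; new cluster FO
  updated: d(A,FO)=21/2, d(E,FO)=10, d(FO,GZ)=119/4, d(FO,I)=48
step 3: merge (E,I) at d=5, Q=-279/2; branch lengths E→-163/12, I→223/12; new cluster EI
  updated: d(A,EI)=29/2, d(EI,FO)=53/2, d(EI,GZ)=95/4
step 4: merge (A,FO) at d=21/2, Q=-387/4; branch lengths A→21/16, FO→147/16; new cluster AFO
  updated: d(AFO,EI)=61/4, d(AFO,GZ)=181/8
step 5: merge (AFO,EI) at d=61/4, Q=-493/8; branch lengths AFO→113/16, EI→131/16; new cluster AEFIO
  updated: d(AEFIO,GZ)=249/16
step 6: merge (AEFIO,GZ) at d=249/16; branch lengths AEFIO→249/32, GZ→249/32; new cluster AEFGIOZ
final tree: (((A:21/16,(F:49/16,O:63/16):147/16):113/16,(E:-163/12,I:223/12):131/16):249/32,(G:36/5,Z:69/5):249/32)
total length: 1189/16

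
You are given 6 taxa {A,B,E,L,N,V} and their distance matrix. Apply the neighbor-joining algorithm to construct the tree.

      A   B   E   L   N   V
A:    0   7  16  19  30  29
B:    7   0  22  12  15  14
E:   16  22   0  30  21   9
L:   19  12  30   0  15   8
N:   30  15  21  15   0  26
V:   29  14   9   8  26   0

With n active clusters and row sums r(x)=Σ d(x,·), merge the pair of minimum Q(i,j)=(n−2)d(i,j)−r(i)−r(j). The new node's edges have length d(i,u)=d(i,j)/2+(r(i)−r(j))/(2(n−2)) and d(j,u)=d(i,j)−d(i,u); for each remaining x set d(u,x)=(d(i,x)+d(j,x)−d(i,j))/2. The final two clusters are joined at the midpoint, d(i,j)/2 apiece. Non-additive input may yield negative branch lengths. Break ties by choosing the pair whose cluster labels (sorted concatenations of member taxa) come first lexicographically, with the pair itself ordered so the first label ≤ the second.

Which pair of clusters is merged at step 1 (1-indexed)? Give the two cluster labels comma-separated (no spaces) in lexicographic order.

E,V

1. join E+V (d=9, Q=-148) ⇒ EV; edges |E|=6, |V|=3
  updated: d(A,EV)=18, d(B,EV)=27/2, d(EV,L)=29/2, d(EV,N)=19
2. join A+B (d=7, Q=-201/2) ⇒ AB; edges |A|=95/12, |B|=-11/12
  updated: d(AB,EV)=49/4, d(AB,L)=12, d(AB,N)=19
3. join AB+EV (d=49/4, Q=-129/2) ⇒ ABEV; edges |AB|=11/2, |EV|=27/4
  updated: d(ABEV,L)=57/8, d(ABEV,N)=103/8
4. join ABEV+L (d=57/8, Q=-35) ⇒ ABELV; edges |ABEV|=5/2, |L|=37/8
  updated: d(ABELV,N)=83/8
5. join ABELV+N (d=83/8) ⇒ ABELNV; edges |ABELV|=83/16, |N|=83/16
final tree: ((((A:95/12,B:-11/12):11/2,(E:6,V:3):27/4):5/2,L:37/8):83/16,N:83/16)
total length: 183/4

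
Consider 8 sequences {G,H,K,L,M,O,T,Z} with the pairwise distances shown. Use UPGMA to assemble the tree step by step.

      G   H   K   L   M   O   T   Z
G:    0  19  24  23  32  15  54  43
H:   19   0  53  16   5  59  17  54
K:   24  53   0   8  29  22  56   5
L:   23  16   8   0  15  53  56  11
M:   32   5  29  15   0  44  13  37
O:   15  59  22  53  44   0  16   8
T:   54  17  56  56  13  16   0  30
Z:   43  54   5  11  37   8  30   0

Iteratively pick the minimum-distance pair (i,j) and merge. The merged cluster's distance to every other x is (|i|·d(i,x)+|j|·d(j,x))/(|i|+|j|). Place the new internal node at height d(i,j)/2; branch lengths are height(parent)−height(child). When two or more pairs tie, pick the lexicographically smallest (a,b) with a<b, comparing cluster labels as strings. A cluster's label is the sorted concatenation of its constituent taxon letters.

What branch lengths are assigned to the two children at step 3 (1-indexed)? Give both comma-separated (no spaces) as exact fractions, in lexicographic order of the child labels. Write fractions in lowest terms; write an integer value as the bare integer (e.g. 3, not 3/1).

9/4,19/4

1. join H+M (d=5) ⇒ HM; edges |H|=5/2, |M|=5/2
  updated: d(G,HM)=51/2, d(HM,K)=41, d(HM,L)=31/2, d(HM,O)=103/2, d(HM,T)=15, d(HM,Z)=91/2
2. join K+Z (d=5) ⇒ KZ; edges |K|=5/2, |Z|=5/2
  updated: d(G,KZ)=67/2, d(HM,KZ)=173/4, d(KZ,L)=19/2, d(KZ,O)=15, d(KZ,T)=43
3. join KZ+L (d=19/2) ⇒ KLZ; edges |KZ|=9/4, |L|=19/4
  updated: d(G,KLZ)=30, d(HM,KLZ)=34, d(KLZ,O)=83/3, d(KLZ,T)=142/3
4. join G+O (d=15) ⇒ GO; edges |G|=15/2, |O|=15/2
  updated: d(GO,HM)=77/2, d(GO,KLZ)=173/6, d(GO,T)=35
5. join HM+T (d=15) ⇒ HMT; edges |HM|=5, |T|=15/2
  updated: d(GO,HMT)=112/3, d(HMT,KLZ)=346/9
6. join GO+KLZ (d=173/6) ⇒ GKLOZ; edges |GO|=83/12, |KLZ|=29/3
  updated: d(GKLOZ,HMT)=38
7. join GKLOZ+HMT (d=38) ⇒ GHKLMOTZ; edges |GKLOZ|=55/12, |HMT|=23/2
final tree: (((G:15/2,O:15/2):83/12,((K:5/2,Z:5/2):9/4,L:19/4):29/3):55/12,((H:5/2,M:5/2):5,T:15/2):23/2)
total length: 463/6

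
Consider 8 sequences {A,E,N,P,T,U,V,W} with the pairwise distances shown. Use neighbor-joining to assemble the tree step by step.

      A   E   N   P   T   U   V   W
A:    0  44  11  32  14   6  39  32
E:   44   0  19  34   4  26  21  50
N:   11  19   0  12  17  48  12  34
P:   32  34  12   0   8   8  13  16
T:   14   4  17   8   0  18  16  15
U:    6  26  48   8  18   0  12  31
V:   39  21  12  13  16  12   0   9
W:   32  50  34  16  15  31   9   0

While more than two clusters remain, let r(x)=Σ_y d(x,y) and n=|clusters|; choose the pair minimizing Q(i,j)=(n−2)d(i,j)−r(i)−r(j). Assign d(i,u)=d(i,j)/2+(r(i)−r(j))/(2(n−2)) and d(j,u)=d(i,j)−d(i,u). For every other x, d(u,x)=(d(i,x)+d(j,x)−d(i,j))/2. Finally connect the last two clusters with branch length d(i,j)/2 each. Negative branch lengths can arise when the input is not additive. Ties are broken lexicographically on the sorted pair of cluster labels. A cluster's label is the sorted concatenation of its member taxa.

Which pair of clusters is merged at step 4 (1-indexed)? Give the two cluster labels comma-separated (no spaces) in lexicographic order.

step 1: merge (A,U) at d=6, Q=-291; branch lengths A→65/12, U→7/12; new cluster AU
  updated: d(AU,E)=32, d(AU,N)=53/2, d(AU,P)=17, d(AU,T)=13, d(AU,V)=45/2, d(AU,W)=57/2
step 2: merge (E,T) at d=4, Q=-213; branch lengths E→107/10, T→-67/10; new cluster ET
  updated: d(AU,ET)=41/2, d(ET,N)=16, d(ET,P)=19, d(ET,V)=33/2, d(ET,W)=61/2
step 3: merge (V,W) at d=9, Q=-155; branch lengths V→-9/8, W→81/8; new cluster VW
  updated: d(AU,VW)=21, d(ET,VW)=19, d(N,VW)=37/2, d(P,VW)=10
step 4: merge (ET,N) at d=16, Q=-199/2; branch lengths ET→33/4, N→31/4; new cluster ENT
  updated: d(AU,ENT)=31/2, d(ENT,P)=15/2, d(ENT,VW)=43/4
step 5: merge (AU,ENT) at d=31/2, Q=-225/4; branch lengths AU→203/16, ENT→45/16; new cluster AENTU
  updated: d(AENTU,P)=9/2, d(AENTU,VW)=65/8
step 6: merge (AENTU,P) at d=9/2, Q=-181/8; branch lengths AENTU→21/16, P→51/16; new cluster AENPTU
  updated: d(AENPTU,VW)=109/16
step 7: merge (AENPTU,VW) at d=109/16; branch lengths AENPTU→109/32, VW→109/32; new cluster AENPTUVW
final tree: ((((A:65/12,U:7/12):203/16,((E:107/10,T:-67/10):33/4,N:31/4):45/16):21/16,P:51/16):109/32,(V:-9/8,W:81/8):109/32)
total length: 989/16

ET,N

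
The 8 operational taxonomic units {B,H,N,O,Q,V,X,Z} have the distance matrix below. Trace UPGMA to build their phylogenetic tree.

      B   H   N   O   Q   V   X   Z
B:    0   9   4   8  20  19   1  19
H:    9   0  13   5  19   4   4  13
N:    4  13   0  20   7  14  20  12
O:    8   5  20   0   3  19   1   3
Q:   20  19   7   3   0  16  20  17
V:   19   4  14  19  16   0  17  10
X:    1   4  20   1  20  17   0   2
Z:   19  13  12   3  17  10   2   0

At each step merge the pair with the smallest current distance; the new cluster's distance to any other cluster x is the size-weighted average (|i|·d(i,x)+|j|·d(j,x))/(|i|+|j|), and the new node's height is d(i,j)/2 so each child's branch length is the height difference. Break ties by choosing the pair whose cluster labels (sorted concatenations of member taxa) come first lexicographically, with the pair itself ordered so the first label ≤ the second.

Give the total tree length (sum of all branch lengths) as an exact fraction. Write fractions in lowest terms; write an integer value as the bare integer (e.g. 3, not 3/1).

343/10

iteration 1: select B,X (d=1); attach at lengths (1/2, 1/2); label the merged cluster BX
  updated: d(BX,H)=13/2, d(BX,N)=12, d(BX,O)=9/2, d(BX,Q)=20, d(BX,V)=18, d(BX,Z)=21/2
iteration 2: select O,Q (d=3); attach at lengths (3/2, 3/2); label the merged cluster OQ
  updated: d(BX,OQ)=49/4, d(H,OQ)=12, d(N,OQ)=27/2, d(OQ,V)=35/2, d(OQ,Z)=10
iteration 3: select H,V (d=4); attach at lengths (2, 2); label the merged cluster HV
  updated: d(BX,HV)=49/4, d(HV,N)=27/2, d(HV,OQ)=59/4, d(HV,Z)=23/2
iteration 4: select OQ,Z (d=10); attach at lengths (7/2, 5); label the merged cluster OQZ
  updated: d(BX,OQZ)=35/3, d(HV,OQZ)=41/3, d(N,OQZ)=13
iteration 5: select BX,OQZ (d=35/3); attach at lengths (16/3, 5/6); label the merged cluster BOQXZ
  updated: d(BOQXZ,HV)=131/10, d(BOQXZ,N)=63/5
iteration 6: select BOQXZ,N (d=63/5); attach at lengths (7/15, 63/10); label the merged cluster BNOQXZ
  updated: d(BNOQXZ,HV)=79/6
iteration 7: select BNOQXZ,HV (d=79/6); attach at lengths (17/60, 55/12); label the merged cluster BHNOQVXZ
final tree: ((((B:1/2,X:1/2):16/3,((O:3/2,Q:3/2):7/2,Z:5):5/6):7/15,N:63/10):17/60,(H:2,V:2):55/12)
total length: 343/10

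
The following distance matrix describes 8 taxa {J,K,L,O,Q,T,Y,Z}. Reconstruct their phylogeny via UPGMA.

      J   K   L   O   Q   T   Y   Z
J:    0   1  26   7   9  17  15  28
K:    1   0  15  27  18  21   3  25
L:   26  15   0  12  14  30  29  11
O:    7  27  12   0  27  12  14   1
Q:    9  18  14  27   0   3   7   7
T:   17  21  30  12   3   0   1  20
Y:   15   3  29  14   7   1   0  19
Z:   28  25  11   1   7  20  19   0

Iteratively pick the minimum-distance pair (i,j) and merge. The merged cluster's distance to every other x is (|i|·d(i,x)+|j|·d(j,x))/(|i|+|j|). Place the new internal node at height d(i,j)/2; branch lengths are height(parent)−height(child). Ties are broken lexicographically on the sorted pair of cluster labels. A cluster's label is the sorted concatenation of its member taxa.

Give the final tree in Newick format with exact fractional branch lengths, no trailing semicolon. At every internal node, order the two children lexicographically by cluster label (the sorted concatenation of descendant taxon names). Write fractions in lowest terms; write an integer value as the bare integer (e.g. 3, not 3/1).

(((J:1/2,K:1/2):77/12,(Q:5/2,(T:1/2,Y:1/2):2):53/12):37/12,(L:23/4,(O:1/2,Z:1/2):21/4):17/4)

step 1: merge (J,K) at d=1; branch lengths J→1/2, K→1/2; new cluster JK
  updated: d(JK,L)=41/2, d(JK,O)=17, d(JK,Q)=27/2, d(JK,T)=19, d(JK,Y)=9, d(JK,Z)=53/2
step 2: merge (O,Z) at d=1; branch lengths O→1/2, Z→1/2; new cluster OZ
  updated: d(JK,OZ)=87/4, d(L,OZ)=23/2, d(OZ,Q)=17, d(OZ,T)=16, d(OZ,Y)=33/2
step 3: merge (T,Y) at d=1; branch lengths T→1/2, Y→1/2; new cluster TY
  updated: d(JK,TY)=14, d(L,TY)=59/2, d(OZ,TY)=65/4, d(Q,TY)=5
step 4: merge (Q,TY) at d=5; branch lengths Q→5/2, TY→2; new cluster QTY
  updated: d(JK,QTY)=83/6, d(L,QTY)=73/3, d(OZ,QTY)=33/2
step 5: merge (L,OZ) at d=23/2; branch lengths L→23/4, OZ→21/4; new cluster LOZ
  updated: d(JK,LOZ)=64/3, d(LOZ,QTY)=172/9
step 6: merge (JK,QTY) at d=83/6; branch lengths JK→77/12, QTY→53/12; new cluster JKQTY
  updated: d(JKQTY,LOZ)=20
step 7: merge (JKQTY,LOZ) at d=20; branch lengths JKQTY→37/12, LOZ→17/4; new cluster JKLOQTYZ
final tree: (((J:1/2,K:1/2):77/12,(Q:5/2,(T:1/2,Y:1/2):2):53/12):37/12,(L:23/4,(O:1/2,Z:1/2):21/4):17/4)
total length: 110/3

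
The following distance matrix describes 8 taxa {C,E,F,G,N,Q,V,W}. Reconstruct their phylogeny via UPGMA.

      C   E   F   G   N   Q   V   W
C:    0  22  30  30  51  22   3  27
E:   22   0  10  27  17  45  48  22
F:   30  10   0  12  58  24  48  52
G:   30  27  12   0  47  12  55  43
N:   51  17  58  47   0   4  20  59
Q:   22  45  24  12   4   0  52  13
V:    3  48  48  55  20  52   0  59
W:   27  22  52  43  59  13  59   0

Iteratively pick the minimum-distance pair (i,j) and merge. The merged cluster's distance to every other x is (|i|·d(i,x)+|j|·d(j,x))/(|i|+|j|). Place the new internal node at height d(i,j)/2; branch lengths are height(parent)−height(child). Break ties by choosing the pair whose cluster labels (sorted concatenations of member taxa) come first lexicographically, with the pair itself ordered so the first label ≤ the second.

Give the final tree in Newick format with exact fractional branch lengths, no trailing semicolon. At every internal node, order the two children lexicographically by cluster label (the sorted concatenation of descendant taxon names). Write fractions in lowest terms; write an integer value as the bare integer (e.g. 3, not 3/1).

step 1: merge (C,V) at d=3; branch lengths C→3/2, V→3/2; new cluster CV
  updated: d(CV,E)=35, d(CV,F)=39, d(CV,G)=85/2, d(CV,N)=71/2, d(CV,Q)=37, d(CV,W)=43
step 2: merge (N,Q) at d=4; branch lengths N→2, Q→2; new cluster NQ
  updated: d(CV,NQ)=145/4, d(E,NQ)=31, d(F,NQ)=41, d(G,NQ)=59/2, d(NQ,W)=36
step 3: merge (E,F) at d=10; branch lengths E→5, F→5; new cluster EF
  updated: d(CV,EF)=37, d(EF,G)=39/2, d(EF,NQ)=36, d(EF,W)=37
step 4: merge (EF,G) at d=39/2; branch lengths EF→19/4, G→39/4; new cluster EFG
  updated: d(CV,EFG)=233/6, d(EFG,NQ)=203/6, d(EFG,W)=39
step 5: merge (EFG,NQ) at d=203/6; branch lengths EFG→43/6, NQ→179/12; new cluster EFGNQ
  updated: d(CV,EFGNQ)=189/5, d(EFGNQ,W)=189/5
step 6: merge (CV,EFGNQ) at d=189/5; branch lengths CV→87/5, EFGNQ→119/60; new cluster CEFGNQV
  updated: d(CEFGNQV,W)=275/7
step 7: merge (CEFGNQV,W) at d=275/7; branch lengths CEFGNQV→26/35, W→275/14; new cluster CEFGNQVW
final tree: (((C:3/2,V:3/2):87/5,(((E:5,F:5):19/4,G:39/4):43/6,(N:2,Q:2):179/12):119/60):26/35,W:275/14)
total length: 9802/105

(((C:3/2,V:3/2):87/5,(((E:5,F:5):19/4,G:39/4):43/6,(N:2,Q:2):179/12):119/60):26/35,W:275/14)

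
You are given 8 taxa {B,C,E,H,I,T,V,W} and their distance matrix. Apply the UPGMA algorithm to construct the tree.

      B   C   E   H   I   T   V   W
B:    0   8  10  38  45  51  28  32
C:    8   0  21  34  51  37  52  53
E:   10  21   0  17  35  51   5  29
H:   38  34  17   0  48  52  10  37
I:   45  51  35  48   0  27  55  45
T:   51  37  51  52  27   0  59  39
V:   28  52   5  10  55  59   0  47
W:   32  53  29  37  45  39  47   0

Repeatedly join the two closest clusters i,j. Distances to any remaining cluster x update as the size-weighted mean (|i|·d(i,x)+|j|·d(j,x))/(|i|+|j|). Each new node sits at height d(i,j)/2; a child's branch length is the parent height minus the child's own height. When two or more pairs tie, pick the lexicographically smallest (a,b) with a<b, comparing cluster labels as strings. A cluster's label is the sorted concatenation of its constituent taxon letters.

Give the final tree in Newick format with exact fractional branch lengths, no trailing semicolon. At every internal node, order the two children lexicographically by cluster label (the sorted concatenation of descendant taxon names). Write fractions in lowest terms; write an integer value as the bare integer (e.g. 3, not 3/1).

((((B:4,C:4):45/4,((E:5/2,V:5/2):17/4,H:27/4):17/2):91/20,W:99/5):58/15,(I:27/2,T:27/2):61/6)

1. join E+V (d=5) ⇒ EV; edges |E|=5/2, |V|=5/2
  updated: d(B,EV)=19, d(C,EV)=73/2, d(EV,H)=27/2, d(EV,I)=45, d(EV,T)=55, d(EV,W)=38
2. join B+C (d=8) ⇒ BC; edges |B|=4, |C|=4
  updated: d(BC,EV)=111/4, d(BC,H)=36, d(BC,I)=48, d(BC,T)=44, d(BC,W)=85/2
3. join EV+H (d=27/2) ⇒ EHV; edges |EV|=17/4, |H|=27/4
  updated: d(BC,EHV)=61/2, d(EHV,I)=46, d(EHV,T)=54, d(EHV,W)=113/3
4. join I+T (d=27) ⇒ IT; edges |I|=27/2, |T|=27/2
  updated: d(BC,IT)=46, d(EHV,IT)=50, d(IT,W)=42
5. join BC+EHV (d=61/2) ⇒ BCEHV; edges |BC|=45/4, |EHV|=17/2
  updated: d(BCEHV,IT)=242/5, d(BCEHV,W)=198/5
6. join BCEHV+W (d=198/5) ⇒ BCEHVW; edges |BCEHV|=91/20, |W|=99/5
  updated: d(BCEHVW,IT)=142/3
7. join BCEHVW+IT (d=142/3) ⇒ BCEHITVW; edges |BCEHVW|=58/15, |IT|=61/6
final tree: ((((B:4,C:4):45/4,((E:5/2,V:5/2):17/4,H:27/4):17/2):91/20,W:99/5):58/15,(I:27/2,T:27/2):61/6)
total length: 1637/15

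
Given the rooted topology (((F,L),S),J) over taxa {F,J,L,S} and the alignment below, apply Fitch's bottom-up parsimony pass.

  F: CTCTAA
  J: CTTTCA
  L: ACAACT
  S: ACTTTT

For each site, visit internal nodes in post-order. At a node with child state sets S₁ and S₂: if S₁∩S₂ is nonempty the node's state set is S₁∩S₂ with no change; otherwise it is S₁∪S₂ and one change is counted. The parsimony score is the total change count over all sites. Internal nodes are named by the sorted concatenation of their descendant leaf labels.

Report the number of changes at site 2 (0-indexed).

site 0, node FL: F={C} ∪ L={A} → {A,C} (+1)
site 0, node FLS: FL={A,C} ∩ S={A} → {A} (+0)
site 0, node FJLS: FLS={A} ∪ J={C} → {A,C} (+1)
site 1, node FL: F={T} ∪ L={C} → {C,T} (+1)
site 1, node FLS: FL={C,T} ∩ S={C} → {C} (+0)
site 1, node FJLS: FLS={C} ∪ J={T} → {C,T} (+1)
site 2, node FL: F={C} ∪ L={A} → {A,C} (+1)
site 2, node FLS: FL={A,C} ∪ S={T} → {A,C,T} (+1)
site 2, node FJLS: FLS={A,C,T} ∩ J={T} → {T} (+0)
site 3, node FL: F={T} ∪ L={A} → {A,T} (+1)
site 3, node FLS: FL={A,T} ∩ S={T} → {T} (+0)
site 3, node FJLS: FLS={T} ∩ J={T} → {T} (+0)
site 4, node FL: F={A} ∪ L={C} → {A,C} (+1)
site 4, node FLS: FL={A,C} ∪ S={T} → {A,C,T} (+1)
site 4, node FJLS: FLS={A,C,T} ∩ J={C} → {C} (+0)
site 5, node FL: F={A} ∪ L={T} → {A,T} (+1)
site 5, node FLS: FL={A,T} ∩ S={T} → {T} (+0)
site 5, node FJLS: FLS={T} ∪ J={A} → {A,T} (+1)
per-site changes: [2, 2, 2, 1, 2, 2]; total = 11

2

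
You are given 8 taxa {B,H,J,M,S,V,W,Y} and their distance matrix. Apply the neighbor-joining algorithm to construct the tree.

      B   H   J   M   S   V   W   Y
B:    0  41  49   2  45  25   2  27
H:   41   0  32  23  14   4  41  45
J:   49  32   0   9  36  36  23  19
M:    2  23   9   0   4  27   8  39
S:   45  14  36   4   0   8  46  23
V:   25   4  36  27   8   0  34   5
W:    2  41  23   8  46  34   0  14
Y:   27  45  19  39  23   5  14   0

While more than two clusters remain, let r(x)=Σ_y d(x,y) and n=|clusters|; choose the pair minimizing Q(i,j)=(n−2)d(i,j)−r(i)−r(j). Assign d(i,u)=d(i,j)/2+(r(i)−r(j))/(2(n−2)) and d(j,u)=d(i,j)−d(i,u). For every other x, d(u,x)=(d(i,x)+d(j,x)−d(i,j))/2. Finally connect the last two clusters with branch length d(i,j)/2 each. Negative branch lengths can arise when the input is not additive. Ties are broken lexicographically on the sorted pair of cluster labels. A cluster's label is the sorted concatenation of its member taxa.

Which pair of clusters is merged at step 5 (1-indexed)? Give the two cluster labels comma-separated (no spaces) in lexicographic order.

BJMWY,S

step 1: merge (B,W) at d=2, Q=-347; branch lengths B→35/12, W→-11/12; new cluster BW
  updated: d(BW,H)=40, d(BW,J)=35, d(BW,M)=4, d(BW,S)=89/2, d(BW,V)=57/2, d(BW,Y)=39/2
step 2: merge (BW,M) at d=4, Q=-515/2; branch lengths BW→171/20, M→-91/20; new cluster BMW
  updated: d(BMW,H)=59/2, d(BMW,J)=20, d(BMW,S)=89/4, d(BMW,V)=103/4, d(BMW,Y)=109/4
step 3: merge (BMW,J) at d=20, Q=-751/4; branch lengths BMW→247/32, J→393/32; new cluster BJMW
  updated: d(BJMW,H)=83/4, d(BJMW,S)=153/8, d(BJMW,V)=167/8, d(BJMW,Y)=105/8
step 4: merge (BJMW,Y) at d=105/8, Q=-965/8; branch lengths BJMW→217/48, Y→413/48; new cluster BJMWY
  updated: d(BJMWY,H)=421/16, d(BJMWY,S)=29/2, d(BJMWY,V)=51/8
step 5: merge (BJMWY,S) at d=29/2, Q=-875/16; branch lengths BJMWY→635/64, S→293/64; new cluster BJMSWY
  updated: d(BJMSWY,H)=413/32, d(BJMSWY,V)=-1/16
step 6: merge (BJMSWY,H) at d=413/32, Q=-539/32; branch lengths BJMSWY→283/64, H→543/64; new cluster BHJMSWY
  updated: d(BHJMSWY,V)=-287/64
step 7: merge (BHJMSWY,V) at d=-287/64; branch lengths BHJMSWY→-287/128, V→-287/128; new cluster BHJMSVWY
final tree: (((((((B:35/12,W:-11/12):171/20,M:-91/20):247/32,J:393/32):217/48,Y:413/48):635/64,S:293/64):283/64,H:543/64):-287/128,V:-287/128)
total length: 3971/64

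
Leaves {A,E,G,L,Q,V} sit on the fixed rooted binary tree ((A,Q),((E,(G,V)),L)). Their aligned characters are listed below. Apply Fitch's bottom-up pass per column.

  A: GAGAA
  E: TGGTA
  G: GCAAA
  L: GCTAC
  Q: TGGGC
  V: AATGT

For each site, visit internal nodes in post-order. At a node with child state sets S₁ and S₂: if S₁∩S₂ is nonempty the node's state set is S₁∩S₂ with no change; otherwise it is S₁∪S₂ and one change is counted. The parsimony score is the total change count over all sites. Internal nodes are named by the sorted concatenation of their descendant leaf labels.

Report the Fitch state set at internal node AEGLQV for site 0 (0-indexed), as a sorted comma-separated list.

site 0, node AQ: A={G} ∪ Q={T} → {G,T} (+1)
site 0, node GV: G={G} ∪ V={A} → {A,G} (+1)
site 0, node EGV: E={T} ∪ GV={A,G} → {A,G,T} (+1)
site 0, node EGLV: EGV={A,G,T} ∩ L={G} → {G} (+0)
site 0, node AEGLQV: AQ={G,T} ∩ EGLV={G} → {G} (+0)
site 1, node AQ: A={A} ∪ Q={G} → {A,G} (+1)
site 1, node GV: G={C} ∪ V={A} → {A,C} (+1)
site 1, node EGV: E={G} ∪ GV={A,C} → {A,C,G} (+1)
site 1, node EGLV: EGV={A,C,G} ∩ L={C} → {C} (+0)
site 1, node AEGLQV: AQ={A,G} ∪ EGLV={C} → {A,C,G} (+1)
site 2, node AQ: A={G} ∩ Q={G} → {G} (+0)
site 2, node GV: G={A} ∪ V={T} → {A,T} (+1)
site 2, node EGV: E={G} ∪ GV={A,T} → {A,G,T} (+1)
site 2, node EGLV: EGV={A,G,T} ∩ L={T} → {T} (+0)
site 2, node AEGLQV: AQ={G} ∪ EGLV={T} → {G,T} (+1)
site 3, node AQ: A={A} ∪ Q={G} → {A,G} (+1)
site 3, node GV: G={A} ∪ V={G} → {A,G} (+1)
site 3, node EGV: E={T} ∪ GV={A,G} → {A,G,T} (+1)
site 3, node EGLV: EGV={A,G,T} ∩ L={A} → {A} (+0)
site 3, node AEGLQV: AQ={A,G} ∩ EGLV={A} → {A} (+0)
site 4, node AQ: A={A} ∪ Q={C} → {A,C} (+1)
site 4, node GV: G={A} ∪ V={T} → {A,T} (+1)
site 4, node EGV: E={A} ∩ GV={A,T} → {A} (+0)
site 4, node EGLV: EGV={A} ∪ L={C} → {A,C} (+1)
site 4, node AEGLQV: AQ={A,C} ∩ EGLV={A,C} → {A,C} (+0)
per-site changes: [3, 4, 3, 3, 3]; total = 16

G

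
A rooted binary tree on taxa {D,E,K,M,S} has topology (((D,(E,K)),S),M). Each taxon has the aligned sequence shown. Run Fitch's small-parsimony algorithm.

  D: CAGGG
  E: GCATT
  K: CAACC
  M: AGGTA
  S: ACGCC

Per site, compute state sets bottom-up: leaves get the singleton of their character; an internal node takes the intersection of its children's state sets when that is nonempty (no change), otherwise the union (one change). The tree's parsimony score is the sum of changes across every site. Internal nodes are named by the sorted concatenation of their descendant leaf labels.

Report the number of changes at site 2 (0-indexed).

[col 0] EK: children E:{G}, K:{C} ∪→ {C,G}; cost 1
[col 0] DEK: children D:{C}, EK:{C,G} ∩→ {C}; cost 0
[col 0] DEKS: children DEK:{C}, S:{A} ∪→ {A,C}; cost 1
[col 0] DEKMS: children DEKS:{A,C}, M:{A} ∩→ {A}; cost 0
[col 1] EK: children E:{C}, K:{A} ∪→ {A,C}; cost 1
[col 1] DEK: children D:{A}, EK:{A,C} ∩→ {A}; cost 0
[col 1] DEKS: children DEK:{A}, S:{C} ∪→ {A,C}; cost 1
[col 1] DEKMS: children DEKS:{A,C}, M:{G} ∪→ {A,C,G}; cost 1
[col 2] EK: children E:{A}, K:{A} ∩→ {A}; cost 0
[col 2] DEK: children D:{G}, EK:{A} ∪→ {A,G}; cost 1
[col 2] DEKS: children DEK:{A,G}, S:{G} ∩→ {G}; cost 0
[col 2] DEKMS: children DEKS:{G}, M:{G} ∩→ {G}; cost 0
[col 3] EK: children E:{T}, K:{C} ∪→ {C,T}; cost 1
[col 3] DEK: children D:{G}, EK:{C,T} ∪→ {C,G,T}; cost 1
[col 3] DEKS: children DEK:{C,G,T}, S:{C} ∩→ {C}; cost 0
[col 3] DEKMS: children DEKS:{C}, M:{T} ∪→ {C,T}; cost 1
[col 4] EK: children E:{T}, K:{C} ∪→ {C,T}; cost 1
[col 4] DEK: children D:{G}, EK:{C,T} ∪→ {C,G,T}; cost 1
[col 4] DEKS: children DEK:{C,G,T}, S:{C} ∩→ {C}; cost 0
[col 4] DEKMS: children DEKS:{C}, M:{A} ∪→ {A,C}; cost 1
per-site changes: [2, 3, 1, 3, 3]; total = 12

1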